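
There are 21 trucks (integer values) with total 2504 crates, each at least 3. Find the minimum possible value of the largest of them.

120

Some value must be at least ⌈2504/21⌉ = 120, since 21 × 119 = 2499 < 2504.
Achievable: 5 of them at 120 and 16 at 119 total 2504.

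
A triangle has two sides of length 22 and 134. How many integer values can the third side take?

The triangle inequality gives |22 − 134| < c < 22 + 134, i.e. 112 < c < 156.
So c can be any integer from 113 to 155: 43 values.

43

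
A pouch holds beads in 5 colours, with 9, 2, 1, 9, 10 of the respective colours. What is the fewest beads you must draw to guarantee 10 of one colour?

In the worst case you take as many as possible of each colour without reaching 10: 9 + 2 + 1 + 9 + 9 = 30.
The next one must give 10 of some colour, so 30 + 1 = 31.

31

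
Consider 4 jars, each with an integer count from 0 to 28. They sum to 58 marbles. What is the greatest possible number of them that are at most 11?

Suppose k of them are at most 11. Those contribute at most 11 each and the rest at most 28 each.
So the total is at most 11k + 28(4 − k) = 112 − 17k. This must still be ≥ 58, so k ≤ 3.
k = 3 is achieved by 3 values at 11 and 1 at 28, total 61; lower one of the 28's by 3 (still > 11) to reach 58.

3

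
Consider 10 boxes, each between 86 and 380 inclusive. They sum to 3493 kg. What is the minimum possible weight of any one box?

To make one box as small as possible, make the other 9 as large as possible.
The other 9 can take up 9 × 380 = 3420 ≥ 3493 − 86, so one box can sit at its floor of 86.
Achievable: one at 86 and the other 9 totalling 3407, which fits since 9 × 86 ≤ 3407 ≤ 9 × 380.

86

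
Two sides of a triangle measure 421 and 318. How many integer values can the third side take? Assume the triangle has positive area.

635

The triangle inequality gives |421 − 318| < c < 421 + 318, i.e. 103 < c < 739.
So c can be any integer from 104 to 738: 635 values.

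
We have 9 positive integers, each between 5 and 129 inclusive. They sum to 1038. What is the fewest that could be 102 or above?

If only k of them are at least 102, the other 9 − k are at most 101, so the total is at most k·129 + (9 − k)·101.
This must reach 1038, so k·129 + (9 − k)·101 ≥ 1038, giving k ≥ 5.
Exactly 5 works: 5 values at 129 and 4 at 101 total 1049; lower one of the high values by 11 (still ≥ 102) to hit 1038.

5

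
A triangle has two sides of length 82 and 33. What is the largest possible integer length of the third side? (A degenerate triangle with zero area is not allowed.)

114

The third side must be less than 82 + 33 = 115.
The largest integer below 115 is 114.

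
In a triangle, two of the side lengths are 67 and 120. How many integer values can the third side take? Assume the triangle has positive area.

133

The triangle inequality gives |67 − 120| < c < 67 + 120, i.e. 53 < c < 187.
So c can be any integer from 54 to 186: 133 values.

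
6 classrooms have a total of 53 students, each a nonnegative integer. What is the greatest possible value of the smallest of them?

If every one of the 6 were at least 9, the total would be at least 6 × 9 = 54 > 53.
Equality holds with 1 value of 8 and 5 values of 9.

8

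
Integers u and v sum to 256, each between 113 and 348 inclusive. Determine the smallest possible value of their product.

Since u + v is fixed, pushing one of them to its bound minimizes the product.
The extreme feasible split is u = 113, v = 143, giving uv = 16159.

16159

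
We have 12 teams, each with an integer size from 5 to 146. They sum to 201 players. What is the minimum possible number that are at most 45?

If only k of them are at most 45, the other 12 − k are at least 46, so the total is at least (12 − k)·46 + k·5.
This is ≤ 201, so (12 − k)·46 + 5k ≤ 201, which gives k ≥ 9.
Exactly 9 works: 9 values at 5 and 3 at 46 total 183; raise one of the low values by 18 (still ≤ 45) to hit 201.

9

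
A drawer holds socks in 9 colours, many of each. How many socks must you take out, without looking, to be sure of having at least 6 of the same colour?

In the worst case you draw 5 of each of the 9 colours: 9 × 5 = 45.
One more forces 6 of some colour, so 45 + 1 = 46.

46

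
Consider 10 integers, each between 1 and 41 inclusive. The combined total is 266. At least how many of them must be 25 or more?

Each value short of 25 is at most 24, costing at least 41 − 24 = 17 against the maximum total of 410.
We can afford to lose at most 410 − 266 = 144, so at most ⌊144/17⌋ = 8 fall short, and at least 2 are ≥ 25.
Exactly 2 works: 2 values at 41 and 8 at 24 total 274; lower one of the high values by 8 (still ≥ 25) to hit 266.

2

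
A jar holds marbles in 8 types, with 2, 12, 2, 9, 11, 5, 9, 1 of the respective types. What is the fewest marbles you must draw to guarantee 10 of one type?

47

In the worst case you take as many as possible of each type without reaching 10: 2 + 9 + 2 + 9 + 9 + 5 + 9 + 1 = 46.
The next one must give 10 of some type, so 46 + 1 = 47.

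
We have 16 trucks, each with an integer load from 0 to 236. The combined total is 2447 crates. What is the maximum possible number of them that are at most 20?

6

Each value at 20 or below falls at least 236 − 20 = 216 short of the ceiling 236.
The ceiling total is 16 × 236 = 3776, and we need 2447, so at most ⌊(3776 − 2447)/216⌋ = 6 can be that low.
k = 6 is achieved by 6 values at 20 and 10 at 236, total 2480; lower one of the 236's by 33 (still > 20) to reach 2447.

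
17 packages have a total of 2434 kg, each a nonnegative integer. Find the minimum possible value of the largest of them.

The average is 2434/17 > 143, so not all 17 can be 143 or less; the largest is ≥ 144.
Equality holds with 3 values of 144 and 14 values of 143.

144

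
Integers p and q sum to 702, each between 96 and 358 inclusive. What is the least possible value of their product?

123152

Since p + q is fixed, pushing one of them to its bound minimizes the product.
The extreme feasible split is p = 344, q = 358, giving pq = 123152.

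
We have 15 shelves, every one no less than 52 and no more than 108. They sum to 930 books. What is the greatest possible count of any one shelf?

108

To make one shelf as large as possible, make the other 14 as small as possible.
The other 14 contribute at least 14 × 52 = 728, leaving at most 930 − 728 = 202.
But each shelf is capped at 108, so the maximum is 108.
Achievable: one at 108 and the other 14 totalling 822, which fits since 14 × 52 ≤ 822 ≤ 14 × 108.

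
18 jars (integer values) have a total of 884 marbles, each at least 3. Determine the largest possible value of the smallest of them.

The 18 values sum to 884, so their minimum is at most ⌊884/18⌋ = 49.
Equality holds with 16 values of 49 and 2 values of 50.

49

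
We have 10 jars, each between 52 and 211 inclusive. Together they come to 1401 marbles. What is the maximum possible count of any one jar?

211

To make one jar as large as possible, make the other 9 as small as possible.
The other 9 contribute at least 9 × 52 = 468, leaving at most 1401 − 468 = 933.
But each jar is capped at 211, so the maximum is 211.
Achievable: one at 211 and the other 9 totalling 1190, which fits since 9 × 52 ≤ 1190 ≤ 9 × 211.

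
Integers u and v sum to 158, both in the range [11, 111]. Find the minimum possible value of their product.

5217

uv = u(158 − u) is concave in u, so over [47, 111] it is minimized at an endpoint.
At the endpoint u = 47, v = 158 − 47 = 111, so uv = 47 × 111 = 5217.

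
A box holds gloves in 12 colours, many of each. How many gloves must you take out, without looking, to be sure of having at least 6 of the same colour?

61

In the worst case you draw 5 of each of the 12 colours: 12 × 5 = 60.
One more forces 6 of some colour, so 60 + 1 = 61.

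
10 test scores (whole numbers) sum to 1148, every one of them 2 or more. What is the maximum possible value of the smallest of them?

The 10 values sum to 1148, so their minimum is at most ⌊1148/10⌋ = 114.
Achievable: 2 of them at 114 and 8 at 115 total 1148.

114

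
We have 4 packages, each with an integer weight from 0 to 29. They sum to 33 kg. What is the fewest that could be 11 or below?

2

Each value above 11 is at least 12, contributing at least 12 − 0 = 12 above the floor 0.
The sum exceeds the floor total 0 by 33, so at most ⌊33/12⌋ = 2 exceed 11, and at least 2 are ≤ 11.
Exactly 2 works: 2 values at 0 and 2 at 12 total 24; raise one of the low values by 9 (still ≤ 11) to hit 33.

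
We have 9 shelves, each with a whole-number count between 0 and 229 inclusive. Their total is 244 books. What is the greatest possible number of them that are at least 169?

1

If k of the values are ≥ 169, the total is ≥ 169k + 0(9 − k).
Setting 169k + 0(9 − k) ≤ 244 gives 169k ≤ 244, so k ≤ 1.
k = 1 is achieved by 1 value at 169 and 8 at 0, total 169; add 75 to one value (staying below 169) to reach 244.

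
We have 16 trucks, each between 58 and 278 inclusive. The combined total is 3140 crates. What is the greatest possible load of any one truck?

278

To make one truck as large as possible, make the other 15 as small as possible.
The other 15 contribute at least 15 × 58 = 870, leaving at most 3140 − 870 = 2270.
But each truck is capped at 278, so the maximum is 278.
Achievable: one at 278 and the other 15 totalling 2862, which fits since 15 × 58 ≤ 2862 ≤ 15 × 278.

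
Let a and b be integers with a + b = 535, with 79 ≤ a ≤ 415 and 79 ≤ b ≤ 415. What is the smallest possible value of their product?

49800

Since a + b is fixed, pushing one of them to its bound minimizes the product.
The extreme feasible split is a = 120, b = 415, giving ab = 49800.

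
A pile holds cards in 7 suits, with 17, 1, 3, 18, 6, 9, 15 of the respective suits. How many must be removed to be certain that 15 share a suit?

62

In the worst case you take as many as possible of each suit without reaching 15: 14 + 1 + 3 + 14 + 6 + 9 + 14 = 61.
The next one must give 15 of some suit, so 61 + 1 = 62.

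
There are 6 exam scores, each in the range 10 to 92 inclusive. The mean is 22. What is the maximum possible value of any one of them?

82

Maximizing one value means minimizing the remaining 5.
The total is 6 × 22 = 132.
The other 5 contribute at least 5 × 10 = 50, leaving at most 132 − 50 = 82.
Since 82 ≤ 92, this is achievable: one at 82 and 5 at 10.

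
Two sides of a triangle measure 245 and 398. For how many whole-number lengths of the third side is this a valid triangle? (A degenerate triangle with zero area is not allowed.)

The triangle inequality gives |245 − 398| < c < 245 + 398, i.e. 153 < c < 643.
So c can be any integer from 154 to 642: 489 values.

489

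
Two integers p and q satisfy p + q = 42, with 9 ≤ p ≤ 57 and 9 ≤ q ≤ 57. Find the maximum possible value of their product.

With p + q fixed, pq peaks when the two are closest together.
Taking p = 21 and q = 21 (both in [9, 57]) gives pq = 441.

441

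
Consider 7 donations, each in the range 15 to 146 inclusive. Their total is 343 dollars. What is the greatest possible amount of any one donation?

Maximizing one value means minimizing the remaining 6.
The other 6 contribute at least 6 × 15 = 90, leaving at most 343 − 90 = 253.
But each donation is capped at 146, so the maximum is 146.
Achievable: one at 146 and the other 6 totalling 197, which fits since 6 × 15 ≤ 197 ≤ 6 × 146.

146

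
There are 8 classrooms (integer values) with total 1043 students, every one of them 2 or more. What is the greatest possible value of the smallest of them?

The 8 values sum to 1043, so their minimum is at most ⌊1043/8⌋ = 130.
Taking 5 copies of 130 and 3 copies of 131 gives exactly 1043, so 130 is attained.

130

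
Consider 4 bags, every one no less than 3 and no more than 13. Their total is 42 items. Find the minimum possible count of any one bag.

To make one bag as small as possible, make the other 3 as large as possible.
The other 3 contribute at most 3 × 13 = 39, leaving at least 42 − 39 = 3.
Since 3 ≥ 3, this is achievable: one at 3 and 3 at 13.

3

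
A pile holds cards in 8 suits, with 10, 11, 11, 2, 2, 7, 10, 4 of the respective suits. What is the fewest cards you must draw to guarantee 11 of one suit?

56

In the worst case you take as many as possible of each suit without reaching 11: 10 + 10 + 10 + 2 + 2 + 7 + 10 + 4 = 55.
The next one must give 11 of some suit, so 55 + 1 = 56.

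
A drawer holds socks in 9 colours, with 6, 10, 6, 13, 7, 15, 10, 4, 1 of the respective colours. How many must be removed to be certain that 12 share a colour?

67

In the worst case you take as many as possible of each colour without reaching 12: 6 + 10 + 6 + 11 + 7 + 11 + 10 + 4 + 1 = 66.
The next one must give 12 of some colour, so 66 + 1 = 67.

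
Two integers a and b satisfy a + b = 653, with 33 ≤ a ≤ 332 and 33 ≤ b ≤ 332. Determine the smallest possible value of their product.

106572

Since a + b is fixed, pushing one of them to its bound minimizes the product.
At the endpoint a = 321, b = 653 − 321 = 332, so ab = 321 × 332 = 106572.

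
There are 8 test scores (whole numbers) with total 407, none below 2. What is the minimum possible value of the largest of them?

The average is 407/8 > 50, so not all 8 can be 50 or less; the largest is ≥ 51.
Taking 1 copy of 50 and 7 copies of 51 gives exactly 407, so 51 is attained.

51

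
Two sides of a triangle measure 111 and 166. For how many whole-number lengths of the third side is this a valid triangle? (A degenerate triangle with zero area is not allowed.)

The triangle inequality gives |111 − 166| < c < 111 + 166, i.e. 55 < c < 277.
So c can be any integer from 56 to 276: 221 values.

221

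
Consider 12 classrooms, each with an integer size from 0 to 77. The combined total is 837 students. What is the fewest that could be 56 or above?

If only k of them are at least 56, the other 12 − k are at most 55, so the total is at most k·77 + (12 − k)·55.
This must reach 837, so k·77 + (12 − k)·55 ≥ 837, giving k ≥ 9.
Exactly 9 works: 9 values at 77 and 3 at 55 total 858; lower one of the high values by 21 (still ≥ 56) to hit 837.

9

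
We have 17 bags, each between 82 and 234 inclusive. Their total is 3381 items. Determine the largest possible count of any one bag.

234

Maximizing one value means minimizing the remaining 16.
The other 16 contribute at least 16 × 82 = 1312, leaving at most 3381 − 1312 = 2069.
But each bag is capped at 234, so the maximum is 234.
Achievable: one at 234 and the other 16 totalling 3147, which fits since 16 × 82 ≤ 3147 ≤ 16 × 234.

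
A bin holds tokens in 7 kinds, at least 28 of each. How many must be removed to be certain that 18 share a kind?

You could draw 17 of every kind without reaching 18 of any — 119 in all.
One more forces 18 of some kind, so 119 + 1 = 120.

120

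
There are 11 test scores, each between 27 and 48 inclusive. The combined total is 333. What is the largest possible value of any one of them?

48

Maximizing one value means minimizing the remaining 10.
The other 10 contribute at least 10 × 27 = 270, leaving at most 333 − 270 = 63.
But each score is capped at 48, so the maximum is 48.
Achievable: one at 48 and the other 10 totalling 285, which fits since 10 × 27 ≤ 285 ≤ 10 × 48.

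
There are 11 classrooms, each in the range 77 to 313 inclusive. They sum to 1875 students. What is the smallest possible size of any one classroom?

To make one classroom as small as possible, make the other 10 as large as possible.
The other 10 can take up 10 × 313 = 3130 ≥ 1875 − 77, so one classroom can sit at its floor of 77.
Achievable: one at 77 and the other 10 totalling 1798, which fits since 10 × 77 ≤ 1798 ≤ 10 × 313.

77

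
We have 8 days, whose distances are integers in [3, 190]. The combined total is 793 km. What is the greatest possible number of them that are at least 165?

With k values at 165 or above and the rest at least 3, the sum is at least 24 + 162k.
Since the sum is 793, we need 162k ≤ 769, i.e. k ≤ 4.
k = 4 is achieved by 4 values at 165 and 4 at 3, total 672; add 121 to one value (staying below 165) to reach 793.

4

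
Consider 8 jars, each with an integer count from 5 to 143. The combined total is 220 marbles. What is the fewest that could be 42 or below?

If only k of them are at most 42, the other 8 − k are at least 43, so the total is at least (8 − k)·43 + k·5.
This is ≤ 220, so (8 − k)·43 + 5k ≤ 220, which gives k ≥ 4.
Exactly 4 works: 4 values at 5 and 4 at 43 total 192; raise one of the low values by 28 (still ≤ 42) to hit 220.

4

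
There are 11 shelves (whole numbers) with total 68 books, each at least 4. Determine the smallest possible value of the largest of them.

The average is 68/11 > 6, so not all 11 can be 6 or less; the largest is ≥ 7.
Taking 9 copies of 6 and 2 copies of 7 gives exactly 68, so 7 is attained.

7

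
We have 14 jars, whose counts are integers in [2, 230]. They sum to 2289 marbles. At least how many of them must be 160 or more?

1

If only k of them are at least 160, the other 14 − k are at most 159, so the total is at most k·230 + (14 − k)·159.
This must reach 2289, so k·230 + (14 − k)·159 ≥ 2289, giving k ≥ 1.
Exactly 1 works: 1 value at 230 and 13 at 159 total 2297; lower one of the high values by 8 (still ≥ 160) to hit 2289.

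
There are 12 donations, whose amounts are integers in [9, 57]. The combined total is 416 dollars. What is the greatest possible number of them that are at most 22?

Suppose k of them are at most 22. Those contribute at most 22 each and the rest at most 57 each.
So the total is at most 22k + 57(12 − k) = 684 − 35k. This must still be ≥ 416, so k ≤ 7.
k = 7 is achieved by 7 values at 22 and 5 at 57, total 439; lower one of the 57's by 23 (still > 22) to reach 416.

7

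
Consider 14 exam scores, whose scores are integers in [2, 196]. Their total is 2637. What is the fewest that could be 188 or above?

3

Suppose at most 14 − j of them reach 188; then j values are ≤ 187 and the rest ≤ 196.
The total is then ≤ 187·j + 196·(14 − j) = 2744 − 9j. For this to be ≥ 2637 we need j ≤ 11, so at least 14 − 11 = 3 must reach 188.
Exactly 3 works: 3 values at 196 and 11 at 187 total 2645; lower one of the high values by 8 (still ≥ 188) to hit 2637.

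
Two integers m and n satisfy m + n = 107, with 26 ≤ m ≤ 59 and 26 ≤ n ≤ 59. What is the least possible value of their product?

2832

mn = m(107 − m) is concave in m, so over [48, 59] it is minimized at an endpoint.
At the endpoint m = 48, n = 107 − 48 = 59, so mn = 48 × 59 = 2832.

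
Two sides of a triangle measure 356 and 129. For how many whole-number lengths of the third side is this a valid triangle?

The triangle inequality gives |356 − 129| < c < 356 + 129, i.e. 227 < c < 485.
So c can be any integer from 228 to 484: 257 values.

257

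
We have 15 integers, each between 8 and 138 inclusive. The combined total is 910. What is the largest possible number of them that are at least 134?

6

With k values at 134 or above and the rest at least 8, the sum is at least 120 + 126k.
Since the sum is 910, we need 126k ≤ 790, i.e. k ≤ 6.
k = 6 is achieved by 6 values at 134 and 9 at 8, total 876; add 34 to one value (staying below 134) to reach 910.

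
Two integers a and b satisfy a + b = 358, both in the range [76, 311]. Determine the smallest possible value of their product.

21432

ab = a(358 − a) is concave in a, so over [76, 282] it is minimized at an endpoint.
The extreme feasible split is a = 76, b = 282, giving ab = 21432.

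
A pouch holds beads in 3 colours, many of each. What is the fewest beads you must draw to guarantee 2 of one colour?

4

You could draw 1 of every colour without reaching 2 of any — 3 in all.
One more forces 2 of some colour, so 3 + 1 = 4.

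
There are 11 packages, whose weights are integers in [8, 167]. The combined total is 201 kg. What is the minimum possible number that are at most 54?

Each value above 54 is at least 55, contributing at least 55 − 8 = 47 above the floor 8.
The sum exceeds the floor total 88 by 113, so at most ⌊113/47⌋ = 2 exceed 54, and at least 9 are ≤ 54.
Exactly 9 works: 9 values at 8 and 2 at 55 total 182; raise one of the low values by 19 (still ≤ 54) to hit 201.

9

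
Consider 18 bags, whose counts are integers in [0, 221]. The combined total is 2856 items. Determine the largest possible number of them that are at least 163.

17

Suppose k of them are at least 163. Those contribute at least 163 each and the other 18 − k at least 0 each.
So the total is at least 163k + 0(18 − k) = 0 + 163k. This must be ≤ 2856, giving k ≤ 17.
k = 17 is achieved by 17 values at 163 and 1 at 0, total 2771; add 85 to one value (staying below 163) to reach 2856.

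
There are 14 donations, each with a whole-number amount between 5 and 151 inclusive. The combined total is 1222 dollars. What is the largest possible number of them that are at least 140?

Suppose k of them are at least 140. Those contribute at least 140 each and the other 14 − k at least 5 each.
So the total is at least 140k + 5(14 − k) = 70 + 135k. This must be ≤ 1222, giving k ≤ 8.
k = 8 is achieved by 8 values at 140 and 6 at 5, total 1150; add 72 to one value (staying below 140) to reach 1222.

8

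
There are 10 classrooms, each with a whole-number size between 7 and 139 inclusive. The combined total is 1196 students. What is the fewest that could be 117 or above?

2

If only k of them are at least 117, the other 10 − k are at most 116, so the total is at most k·139 + (10 − k)·116.
This must reach 1196, so k·139 + (10 − k)·116 ≥ 1196, giving k ≥ 2.
Exactly 2 works: 2 values at 139 and 8 at 116 total 1206; lower one of the high values by 10 (still ≥ 117) to hit 1196.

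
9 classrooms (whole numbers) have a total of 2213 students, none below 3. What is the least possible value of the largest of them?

If every one of the 9 were at most 245, the total would be at most 9 × 245 = 2205 < 2213.
Equality holds with 8 values of 246 and 1 value of 245.

246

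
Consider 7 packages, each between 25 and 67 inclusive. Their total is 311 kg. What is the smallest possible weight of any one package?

Minimizing one value means maximizing the remaining 6.
The other 6 can take up 6 × 67 = 402 ≥ 311 − 25, so one package can sit at its floor of 25.
Achievable: one at 25 and the other 6 totalling 286, which fits since 6 × 25 ≤ 286 ≤ 6 × 67.

25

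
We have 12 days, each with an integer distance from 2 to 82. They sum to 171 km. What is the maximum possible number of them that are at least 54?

If k of the values are ≥ 54, the total is ≥ 54k + 2(12 − k).
Setting 54k + 2(12 − k) ≤ 171 gives 52k ≤ 147, so k ≤ 2.
k = 2 is achieved by 2 values at 54 and 10 at 2, total 128; add 43 to one value (staying below 54) to reach 171.

2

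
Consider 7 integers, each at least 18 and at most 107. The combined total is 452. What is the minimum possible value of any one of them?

To make one integer as small as possible, make the other 6 as large as possible.
The other 6 can take up 6 × 107 = 642 ≥ 452 − 18, so one integer can sit at its floor of 18.
Achievable: one at 18 and the other 6 totalling 434, which fits since 6 × 18 ≤ 434 ≤ 6 × 107.

18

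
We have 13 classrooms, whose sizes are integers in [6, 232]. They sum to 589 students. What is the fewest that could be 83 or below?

Each value above 83 is at least 84, contributing at least 84 − 6 = 78 above the floor 6.
The sum exceeds the floor total 78 by 511, so at most ⌊511/78⌋ = 6 exceed 83, and at least 7 are ≤ 83.
Exactly 7 works: 7 values at 6 and 6 at 84 total 546; raise one of the low values by 43 (still ≤ 83) to hit 589.

7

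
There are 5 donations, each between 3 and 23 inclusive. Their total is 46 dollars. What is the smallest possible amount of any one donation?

Minimizing one value means maximizing the remaining 4.
The other 4 can take up 4 × 23 = 92 ≥ 46 − 3, so one donation can sit at its floor of 3.
Achievable: one at 3 and the other 4 totalling 43, which fits since 4 × 3 ≤ 43 ≤ 4 × 23.

3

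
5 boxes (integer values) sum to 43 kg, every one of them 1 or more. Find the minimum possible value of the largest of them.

9

The average is 43/5 > 8, so not all 5 can be 8 or less; the largest is ≥ 9.
Equality holds with 3 values of 9 and 2 values of 8.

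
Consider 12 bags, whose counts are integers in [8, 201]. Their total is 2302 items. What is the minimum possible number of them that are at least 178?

Suppose at most 12 − j of them reach 178; then j values are ≤ 177 and the rest ≤ 201.
The total is then ≤ 177·j + 201·(12 − j) = 2412 − 24j. For this to be ≥ 2302 we need j ≤ 4, so at least 12 − 4 = 8 must reach 178.
Exactly 8 works: 8 values at 201 and 4 at 177 total 2316; lower one of the high values by 14 (still ≥ 178) to hit 2302.

8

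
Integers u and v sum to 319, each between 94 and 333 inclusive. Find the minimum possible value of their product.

Since u + v is fixed, pushing one of them to its bound minimizes the product.
At the endpoint u = 94, v = 319 − 94 = 225, so uv = 94 × 225 = 21150.

21150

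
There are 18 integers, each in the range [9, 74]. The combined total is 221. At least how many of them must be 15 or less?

Let j be the number exceeding 15. Then the total is ≥ 16·j + 9·(18 − j) = 162 + 7j.
So 7j ≤ 59 and j ≤ 8; hence at least 18 − 8 = 10 are ≤ 15.
Exactly 10 works: 10 values at 9 and 8 at 16 total 218; raise one of the low values by 3 (still ≤ 15) to hit 221.

10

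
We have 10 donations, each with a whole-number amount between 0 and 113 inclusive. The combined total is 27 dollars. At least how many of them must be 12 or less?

Each value above 12 is at least 13, contributing at least 13 − 0 = 13 above the floor 0.
The sum exceeds the floor total 0 by 27, so at most ⌊27/13⌋ = 2 exceed 12, and at least 8 are ≤ 12.
Exactly 8 works: 8 values at 0 and 2 at 13 total 26; raise one of the low values by 1 (still ≤ 12) to hit 27.

8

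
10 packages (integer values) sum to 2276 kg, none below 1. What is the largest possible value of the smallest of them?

227

The average is 2276/10 < 228, so some value is ≤ 227.
Equality holds with 4 values of 227 and 6 values of 228.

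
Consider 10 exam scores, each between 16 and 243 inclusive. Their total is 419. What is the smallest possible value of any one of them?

To make one score as small as possible, make the other 9 as large as possible.
The other 9 can take up 9 × 243 = 2187 ≥ 419 − 16, so one score can sit at its floor of 16.
Achievable: one at 16 and the other 9 totalling 403, which fits since 9 × 16 ≤ 403 ≤ 9 × 243.

16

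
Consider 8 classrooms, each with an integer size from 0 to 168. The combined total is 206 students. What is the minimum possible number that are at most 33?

2

If only k of them are at most 33, the other 8 − k are at least 34, so the total is at least (8 − k)·34 + k·0.
This is ≤ 206, so (8 − k)·34 + 0k ≤ 206, which gives k ≥ 2.
Exactly 2 works: 2 values at 0 and 6 at 34 total 204; raise one of the low values by 2 (still ≤ 33) to hit 206.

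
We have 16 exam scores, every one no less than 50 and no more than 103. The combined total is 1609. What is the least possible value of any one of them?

64

To make one score as small as possible, make the other 15 as large as possible.
The other 15 contribute at most 15 × 103 = 1545, leaving at least 1609 − 1545 = 64.
Since 64 ≥ 50, this is achievable: one at 64 and 15 at 103.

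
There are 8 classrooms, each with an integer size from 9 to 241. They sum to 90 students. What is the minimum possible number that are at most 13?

5

If only k of them are at most 13, the other 8 − k are at least 14, so the total is at least (8 − k)·14 + k·9.
This is ≤ 90, so (8 − k)·14 + 9k ≤ 90, which gives k ≥ 5.
Exactly 5 works: 5 values at 9 and 3 at 14 total 87; raise one of the low values by 3 (still ≤ 13) to hit 90.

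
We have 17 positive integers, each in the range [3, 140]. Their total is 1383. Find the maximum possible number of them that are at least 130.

Suppose k of them are at least 130. Those contribute at least 130 each and the other 17 − k at least 3 each.
So the total is at least 130k + 3(17 − k) = 51 + 127k. This must be ≤ 1383, giving k ≤ 10.
k = 10 is achieved by 10 values at 130 and 7 at 3, total 1321; add 62 to one value (staying below 130) to reach 1383.

10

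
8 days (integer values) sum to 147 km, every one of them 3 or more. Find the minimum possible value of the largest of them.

19

The 8 values sum to 147, so their maximum is at least ⌈147/8⌉ = 19.
Achievable: 3 of them at 19 and 5 at 18 total 147.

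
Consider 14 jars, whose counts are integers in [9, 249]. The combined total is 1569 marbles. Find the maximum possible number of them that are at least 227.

6

If k of the values are ≥ 227, the total is ≥ 227k + 9(14 − k).
Setting 227k + 9(14 − k) ≤ 1569 gives 218k ≤ 1443, so k ≤ 6.
k = 6 is achieved by 6 values at 227 and 8 at 9, total 1434; add 135 to one value (staying below 227) to reach 1569.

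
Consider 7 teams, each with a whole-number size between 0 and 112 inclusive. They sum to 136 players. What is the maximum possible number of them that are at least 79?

1

If k of the values are ≥ 79, the total is ≥ 79k + 0(7 − k).
Setting 79k + 0(7 − k) ≤ 136 gives 79k ≤ 136, so k ≤ 1.
k = 1 is achieved by 1 value at 79 and 6 at 0, total 79; add 57 to one value (staying below 79) to reach 136.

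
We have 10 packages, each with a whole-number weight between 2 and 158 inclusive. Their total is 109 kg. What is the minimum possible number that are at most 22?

6

If only k of them are at most 22, the other 10 − k are at least 23, so the total is at least (10 − k)·23 + k·2.
This is ≤ 109, so (10 − k)·23 + 2k ≤ 109, which gives k ≥ 6.
Exactly 6 works: 6 values at 2 and 4 at 23 total 104; raise one of the low values by 5 (still ≤ 22) to hit 109.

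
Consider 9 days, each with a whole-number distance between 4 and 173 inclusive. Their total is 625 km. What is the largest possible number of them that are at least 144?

With k values at 144 or above and the rest at least 4, the sum is at least 36 + 140k.
Since the sum is 625, we need 140k ≤ 589, i.e. k ≤ 4.
k = 4 is achieved by 4 values at 144 and 5 at 4, total 596; add 29 to one value (staying below 144) to reach 625.

4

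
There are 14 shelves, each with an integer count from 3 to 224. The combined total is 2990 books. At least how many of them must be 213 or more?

Suppose at most 14 − j of them reach 213; then j values are ≤ 212 and the rest ≤ 224.
The total is then ≤ 212·j + 224·(14 − j) = 3136 − 12j. For this to be ≥ 2990 we need j ≤ 12, so at least 14 − 12 = 2 must reach 213.
Exactly 2 works: 2 values at 224 and 12 at 212 total 2992; lower one of the high values by 2 (still ≥ 213) to hit 2990.

2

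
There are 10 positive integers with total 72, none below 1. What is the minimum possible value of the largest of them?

The average is 72/10 > 7, so not all 10 can be 7 or less; the largest is ≥ 8.
Taking 8 copies of 7 and 2 copies of 8 gives exactly 72, so 8 is attained.

8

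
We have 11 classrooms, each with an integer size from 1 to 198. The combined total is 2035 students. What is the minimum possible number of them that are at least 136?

Suppose at most 11 − j of them reach 136; then j values are ≤ 135 and the rest ≤ 198.
The total is then ≤ 135·j + 198·(11 − j) = 2178 − 63j. For this to be ≥ 2035 we need j ≤ 2, so at least 11 − 2 = 9 must reach 136.
Exactly 9 works: 9 values at 198 and 2 at 135 total 2052; lower one of the high values by 17 (still ≥ 136) to hit 2035.

9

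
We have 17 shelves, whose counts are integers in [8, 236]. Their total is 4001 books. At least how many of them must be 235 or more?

Suppose at most 17 − j of them reach 235; then j values are ≤ 234 and the rest ≤ 236.
The total is then ≤ 234·j + 236·(17 − j) = 4012 − 2j. For this to be ≥ 4001 we need j ≤ 5, so at least 17 − 5 = 12 must reach 235.
Exactly 12 works: 12 values at 236 and 5 at 234 total 4002; lower one of the high values by 1 (still ≥ 235) to hit 4001.

12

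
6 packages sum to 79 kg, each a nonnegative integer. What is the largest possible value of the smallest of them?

The average is 79/6 < 14, so some value is ≤ 13.
Taking 5 copies of 13 and 1 copy of 14 gives exactly 79, so 13 is attained.

13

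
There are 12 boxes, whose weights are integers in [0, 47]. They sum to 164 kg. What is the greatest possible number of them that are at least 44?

With k values at 44 or above and the rest at least 0, the sum is at least 0 + 44k.
Since the sum is 164, we need 44k ≤ 164, i.e. k ≤ 3.
k = 3 is achieved by 3 values at 44 and 9 at 0, total 132; add 32 to one value (staying below 44) to reach 164.

3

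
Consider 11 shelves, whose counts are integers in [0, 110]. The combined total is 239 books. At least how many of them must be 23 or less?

Let j be the number exceeding 23. Then the total is ≥ 24·j + 0·(11 − j) = 0 + 24j.
So 24j ≤ 239 and j ≤ 9; hence at least 11 − 9 = 2 are ≤ 23.
Exactly 2 works: 2 values at 0 and 9 at 24 total 216; raise one of the low values by 23 (still ≤ 23) to hit 239.

2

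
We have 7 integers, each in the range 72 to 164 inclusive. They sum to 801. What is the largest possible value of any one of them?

Maximizing one value means minimizing the remaining 6.
The other 6 contribute at least 6 × 72 = 432, leaving at most 801 − 432 = 369.
But each integer is capped at 164, so the maximum is 164.
Achievable: one at 164 and the other 6 totalling 637, which fits since 6 × 72 ≤ 637 ≤ 6 × 164.

164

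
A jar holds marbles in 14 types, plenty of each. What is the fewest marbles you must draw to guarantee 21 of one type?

281

In the worst case you draw 20 of each of the 14 types: 14 × 20 = 280.
One more forces 21 of some type, so 280 + 1 = 281.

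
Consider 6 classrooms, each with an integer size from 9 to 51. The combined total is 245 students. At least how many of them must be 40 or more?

1

Each value short of 40 is at most 39, costing at least 51 − 39 = 12 against the maximum total of 306.
We can afford to lose at most 306 − 245 = 61, so at most ⌊61/12⌋ = 5 fall short, and at least 1 are ≥ 40.
Exactly 1 works: 1 value at 51 and 5 at 39 total 246; lower one of the high values by 1 (still ≥ 40) to hit 245.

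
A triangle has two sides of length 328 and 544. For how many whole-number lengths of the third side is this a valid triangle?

655

The triangle inequality gives |328 − 544| < c < 328 + 544, i.e. 216 < c < 872.
So c can be any integer from 217 to 871: 655 values.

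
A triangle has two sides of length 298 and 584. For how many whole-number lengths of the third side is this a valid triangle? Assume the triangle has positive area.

The triangle inequality gives |298 − 584| < c < 298 + 584, i.e. 286 < c < 882.
So c can be any integer from 287 to 881: 595 values.

595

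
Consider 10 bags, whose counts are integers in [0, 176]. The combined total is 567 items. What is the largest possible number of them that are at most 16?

Each value at 16 or below falls at least 176 − 16 = 160 short of the ceiling 176.
The ceiling total is 10 × 176 = 1760, and we need 567, so at most ⌊(1760 − 567)/160⌋ = 7 can be that low.
k = 7 is achieved by 7 values at 16 and 3 at 176, total 640; lower one of the 176's by 73 (still > 16) to reach 567.

7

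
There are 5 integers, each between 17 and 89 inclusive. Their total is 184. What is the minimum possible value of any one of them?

17

Minimizing one value means maximizing the remaining 4.
The other 4 can take up 4 × 89 = 356 ≥ 184 − 17, so one integer can sit at its floor of 17.
Achievable: one at 17 and the other 4 totalling 167, which fits since 4 × 17 ≤ 167 ≤ 4 × 89.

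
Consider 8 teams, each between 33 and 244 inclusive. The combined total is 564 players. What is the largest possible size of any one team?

Maximizing one value means minimizing the remaining 7.
The other 7 contribute at least 7 × 33 = 231, leaving at most 564 − 231 = 333.
But each team is capped at 244, so the maximum is 244.
Achievable: one at 244 and the other 7 totalling 320, which fits since 7 × 33 ≤ 320 ≤ 7 × 244.

244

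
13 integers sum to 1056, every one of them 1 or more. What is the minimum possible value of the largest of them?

82

The average is 1056/13 > 81, so not all 13 can be 81 or less; the largest is ≥ 82.
Equality holds with 3 values of 82 and 10 values of 81.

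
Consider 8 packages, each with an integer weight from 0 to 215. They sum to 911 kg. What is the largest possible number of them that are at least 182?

With k values at 182 or above and the rest at least 0, the sum is at least 0 + 182k.
Since the sum is 911, we need 182k ≤ 911, i.e. k ≤ 5.
k = 5 is achieved by 5 values at 182 and 3 at 0, total 910; add 1 to one value (staying below 182) to reach 911.

5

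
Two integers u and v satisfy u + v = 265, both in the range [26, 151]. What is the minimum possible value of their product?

17214

uv = u(265 − u) is concave in u, so over [114, 151] it is minimized at an endpoint.
At the endpoint u = 114, v = 265 − 114 = 151, so uv = 114 × 151 = 17214.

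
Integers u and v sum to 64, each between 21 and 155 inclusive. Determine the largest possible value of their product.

uv = u(64 − u) is maximized when u is as near 64/2 as the bounds allow.
Taking u = 32 and v = 32 (both in [21, 155]) gives uv = 1024.

1024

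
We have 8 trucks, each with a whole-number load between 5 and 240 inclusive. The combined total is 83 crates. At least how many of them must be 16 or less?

If only k of them are at most 16, the other 8 − k are at least 17, so the total is at least (8 − k)·17 + k·5.
This is ≤ 83, so (8 − k)·17 + 5k ≤ 83, which gives k ≥ 5.
Exactly 5 works: 5 values at 5 and 3 at 17 total 76; raise one of the low values by 7 (still ≤ 16) to hit 83.

5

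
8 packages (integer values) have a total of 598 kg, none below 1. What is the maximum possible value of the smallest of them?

74

The average is 598/8 < 75, so some value is ≤ 74.
Equality holds with 2 values of 74 and 6 values of 75.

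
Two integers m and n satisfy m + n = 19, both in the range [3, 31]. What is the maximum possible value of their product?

90

mn = m(19 − m) is maximized when m is as near 19/2 as the bounds allow.
Taking m = 9 and n = 10 (both in [3, 31]) gives mn = 90.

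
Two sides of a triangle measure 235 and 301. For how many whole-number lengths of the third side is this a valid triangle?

469

The triangle inequality gives |235 − 301| < c < 235 + 301, i.e. 66 < c < 536.
So c can be any integer from 67 to 535: 469 values.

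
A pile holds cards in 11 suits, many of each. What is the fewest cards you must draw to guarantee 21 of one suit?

You could draw 20 of every suit without reaching 21 of any — 220 in all.
One more forces 21 of some suit, so 220 + 1 = 221.

221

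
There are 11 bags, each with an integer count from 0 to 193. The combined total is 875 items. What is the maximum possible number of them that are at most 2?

6

Suppose k of them are at most 2. Those contribute at most 2 each and the rest at most 193 each.
So the total is at most 2k + 193(11 − k) = 2123 − 191k. This must still be ≥ 875, so k ≤ 6.
k = 6 is achieved by 6 values at 2 and 5 at 193, total 977; lower one of the 193's by 102 (still > 2) to reach 875.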